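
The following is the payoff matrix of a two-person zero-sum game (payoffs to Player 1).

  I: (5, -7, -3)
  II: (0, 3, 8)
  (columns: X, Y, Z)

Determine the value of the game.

1

Row minima: I → -7, II → 0; maximin = 0.
Column maxima: X → 5, Y → 3, Z → 8; minimax = 3.
0 ≠ 3, so there is no saddle point; optimal play is mixed.
Z is strictly dominated by Y (it gives Player 1 strictly more in every row), so Player 2 never plays it.
On the remaining 2×2 (I, II vs X, Y):
Let Player 1 play I with probability p. Expected payoff against X: 5p + 0(1−p) = 5p; against Y: (-7)p + 3(1−p) = −10p + 3.
Setting these equal: 5p = −10p + 3 ⇒ 15p = 3 ⇒ p = 1/5, and the value is (5)·(1/5) = 1.
For Player 2: with q = P(X), equating I's and II's payoffs gives 12q − 7 = −3q + 3 ⇒ q = 2/3.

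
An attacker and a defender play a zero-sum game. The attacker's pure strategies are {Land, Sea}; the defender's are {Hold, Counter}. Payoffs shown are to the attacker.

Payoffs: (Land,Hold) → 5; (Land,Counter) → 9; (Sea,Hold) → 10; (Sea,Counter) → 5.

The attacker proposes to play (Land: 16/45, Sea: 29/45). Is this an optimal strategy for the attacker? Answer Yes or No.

Against Hold this mix gives (16/45)·5 + (29/45)·10 = 74/9.
Against Counter this mix gives (16/45)·9 + (29/45)·5 = 289/45.
The defender will play Counter, holding the attacker to 289/45. Shifting weight toward the row that does better against Counter would raise this floor (the equalizing mix achieves 65/9 against both Counter and Hold), so the proposed strategy is not optimal.

No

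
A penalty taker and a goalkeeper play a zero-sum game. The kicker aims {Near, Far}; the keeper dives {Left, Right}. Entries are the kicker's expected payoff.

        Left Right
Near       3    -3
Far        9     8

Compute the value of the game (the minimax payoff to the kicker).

Row minima: Near → -3, Far → 8; maximin = 8.
Column maxima: Left → 9, Right → 8; minimax = 8.
Since maximin = minimax = 8, there is a saddle point and the value is 8.

8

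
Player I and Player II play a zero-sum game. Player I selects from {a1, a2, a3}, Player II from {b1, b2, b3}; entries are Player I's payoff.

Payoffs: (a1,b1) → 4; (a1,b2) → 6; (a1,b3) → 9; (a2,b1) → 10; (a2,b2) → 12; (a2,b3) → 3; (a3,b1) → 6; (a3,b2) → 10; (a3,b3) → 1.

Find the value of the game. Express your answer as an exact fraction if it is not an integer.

Row minima: a1 → 4, a2 → 3, a3 → 1; maximin = 4.
Column maxima: b1 → 10, b2 → 12, b3 → 9; minimax = 9.
4 ≠ 9, so there is no saddle point; optimal play is mixed.
a3 is strictly dominated by a2, so Player I never plays it.
b2 is strictly dominated by b1 (it gives Player I strictly more in every row), so Player II never plays it.
On the remaining 2×2 (a1, a2 vs b1, b3):
Let Player I play a1 with probability p. Expected payoff against b1: 4p + 10(1−p) = −6p + 10; against b3: 9p + 3(1−p) = 6p + 3.
Setting these equal: −6p + 10 = 6p + 3 ⇒ −12p = -7 ⇒ p = 7/12, and the value is (-6)·(7/12) + 10 = 13/2.
For Player II: with q = P(b1), equating a1's and a2's payoffs gives −5q + 9 = 7q + 3 ⇒ q = 1/2.

13/2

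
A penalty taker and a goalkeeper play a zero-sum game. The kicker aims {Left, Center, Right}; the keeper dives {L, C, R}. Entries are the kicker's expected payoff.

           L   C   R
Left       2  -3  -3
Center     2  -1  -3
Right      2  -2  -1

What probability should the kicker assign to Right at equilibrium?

2/3

Row minima: Left → -3, Center → -3, Right → -2; maximin = -2.
Column maxima: L → 2, C → -1, R → -1; minimax = -1.
-2 ≠ -1, so there is no saddle point; optimal play is mixed.
L is strictly dominated by C (it gives the kicker strictly more in every row), so the keeper never plays it.
With L eliminated, Left is strictly dominated by Right (Right gives the kicker strictly more in every remaining column), so the kicker never plays it.
On the remaining 2×2 (Center, Right vs C, R):
Let the kicker play Center with probability p. Expected payoff against C: (-1)p + (-2)(1−p) = p − 2; against R: (-3)p + (-1)(1−p) = −2p − 1.
Setting these equal: p − 2 = −2p − 1 ⇒ 3p = 1 ⇒ p = 1/3, and the value is (1)·(1/3) − 2 = -5/3.
For the keeper: with q = P(C), equating Center's and Right's payoffs gives 2q − 3 = −q − 1 ⇒ q = 2/3.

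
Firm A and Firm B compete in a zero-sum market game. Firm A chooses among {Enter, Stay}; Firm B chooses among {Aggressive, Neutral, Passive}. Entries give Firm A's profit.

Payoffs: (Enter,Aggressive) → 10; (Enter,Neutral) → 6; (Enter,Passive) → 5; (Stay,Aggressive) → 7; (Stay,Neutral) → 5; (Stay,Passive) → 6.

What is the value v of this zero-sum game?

11/2

Row minima: Enter → 5, Stay → 5; maximin = 5.
Column maxima: Aggressive → 10, Neutral → 6, Passive → 6; minimax = 6.
5 ≠ 6, so there is no saddle point; optimal play is mixed.
Aggressive is strictly dominated by Neutral (it gives Firm A strictly more in every row), so Firm B never plays it.
On the remaining 2×2 (Enter, Stay vs Neutral, Passive):
Let Firm A play Enter with probability p. Expected payoff against Neutral: 6p + 5(1−p) = p + 5; against Passive: 5p + 6(1−p) = −p + 6.
Setting these equal: p + 5 = −p + 6 ⇒ 2p = 1 ⇒ p = 1/2, and the value is (1)·(1/2) + 5 = 11/2.
For Firm B: with q = P(Neutral), equating Enter's and Stay's payoffs gives q + 5 = −q + 6 ⇒ q = 1/2.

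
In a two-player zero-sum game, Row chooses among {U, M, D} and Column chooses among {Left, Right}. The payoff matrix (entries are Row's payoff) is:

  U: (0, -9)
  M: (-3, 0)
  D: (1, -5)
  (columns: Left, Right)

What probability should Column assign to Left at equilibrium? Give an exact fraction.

5/9

Row minima: U → -9, M → -3, D → -5; maximin = -3.
Column maxima: Left → 1, Right → 0; minimax = 0.
-3 ≠ 0, so there is no saddle point; optimal play is mixed.
U is strictly dominated by D, so Row never plays it.
On the remaining 2×2 (M, D vs Left, Right):
Let Row play M with probability p. Expected payoff against Left: (-3)p + 1(1−p) = −4p + 1; against Right: 0p + (-5)(1−p) = 5p − 5.
Setting these equal: −4p + 1 = 5p − 5 ⇒ −9p = -6 ⇒ p = 2/3, and the value is (-4)·(2/3) + 1 = -5/3.
For Column: with q = P(Left), equating M's and D's payoffs gives −3q = 6q − 5 ⇒ q = 5/9.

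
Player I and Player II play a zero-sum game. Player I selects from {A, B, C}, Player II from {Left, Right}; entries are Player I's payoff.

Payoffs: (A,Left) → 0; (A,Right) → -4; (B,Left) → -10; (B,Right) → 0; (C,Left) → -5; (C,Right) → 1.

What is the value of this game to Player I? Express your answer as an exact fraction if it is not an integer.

-2

Row minima: A → -4, B → -10, C → -5; maximin = -4.
Column maxima: Left → 0, Right → 1; minimax = 0.
-4 ≠ 0, so there is no saddle point; optimal play is mixed.
B is strictly dominated by C, so Player I never plays it.
On the remaining 2×2 (A, C vs Left, Right):
Let Player I play A with probability p. Expected payoff against Left: 0p + (-5)(1−p) = 5p − 5; against Right: (-4)p + 1(1−p) = −5p + 1.
Setting these equal: 5p − 5 = −5p + 1 ⇒ 10p = 6 ⇒ p = 3/5, and the value is (5)·(3/5) − 5 = -2.
For Player II: with q = P(Left), equating A's and C's payoffs gives 4q − 4 = −6q + 1 ⇒ q = 1/2.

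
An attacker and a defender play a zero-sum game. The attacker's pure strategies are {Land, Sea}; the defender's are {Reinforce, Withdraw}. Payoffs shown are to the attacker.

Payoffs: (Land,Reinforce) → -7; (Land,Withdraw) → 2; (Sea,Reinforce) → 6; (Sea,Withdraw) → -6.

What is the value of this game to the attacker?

-10/7

Row minima: Land → -7, Sea → -6; maximin = -6.
Column maxima: Reinforce → 6, Withdraw → 2; minimax = 2.
-6 ≠ 2, so there is no saddle point; optimal play is mixed.
Let the attacker play Land with probability p. Expected payoff against Reinforce: (-7)p + 6(1−p) = −13p + 6; against Withdraw: 2p + (-6)(1−p) = 8p − 6.
Setting these equal: −13p + 6 = 8p − 6 ⇒ −21p = -12 ⇒ p = 4/7, and the value is (-13)·(4/7) + 6 = -10/7.
For the defender: with q = P(Reinforce), equating Land's and Sea's payoffs gives −9q + 2 = 12q − 6 ⇒ q = 8/21.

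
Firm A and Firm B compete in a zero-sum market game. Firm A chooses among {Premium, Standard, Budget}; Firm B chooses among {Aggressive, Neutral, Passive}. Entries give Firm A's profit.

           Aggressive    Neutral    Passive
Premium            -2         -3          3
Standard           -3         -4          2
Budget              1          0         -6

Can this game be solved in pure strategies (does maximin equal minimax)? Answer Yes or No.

No

Row minima: Premium → -3, Standard → -4, Budget → -6; maximin = -3.
Column maxima: Aggressive → 1, Neutral → 0, Passive → 3; minimax = 0.
-3 ≠ 0, so no pure-strategy equilibrium exists.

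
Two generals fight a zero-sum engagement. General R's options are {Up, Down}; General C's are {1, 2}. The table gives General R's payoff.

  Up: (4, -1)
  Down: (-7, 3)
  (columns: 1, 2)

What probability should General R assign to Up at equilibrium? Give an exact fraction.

Row minima: Up → -1, Down → -7; maximin = -1.
Column maxima: 1 → 4, 2 → 3; minimax = 3.
-1 ≠ 3, so there is no saddle point; optimal play is mixed.
Let General R play Up with probability p. Expected payoff against 1: 4p + (-7)(1−p) = 11p − 7; against 2: (-1)p + 3(1−p) = −4p + 3.
Setting these equal: 11p − 7 = −4p + 3 ⇒ 15p = 10 ⇒ p = 2/3, and the value is (11)·(2/3) − 7 = 1/3.
For General C: with q = P(1), equating Up's and Down's payoffs gives 5q − 1 = −10q + 3 ⇒ q = 4/15.

2/3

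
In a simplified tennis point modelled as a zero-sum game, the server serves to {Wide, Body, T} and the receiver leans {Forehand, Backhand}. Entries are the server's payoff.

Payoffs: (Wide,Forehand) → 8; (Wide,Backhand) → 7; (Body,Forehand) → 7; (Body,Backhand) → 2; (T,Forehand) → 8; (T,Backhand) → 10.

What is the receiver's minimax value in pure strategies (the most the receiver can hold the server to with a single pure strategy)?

8

Column maxima: Forehand → 8, Backhand → 10.
The smallest of these is 8.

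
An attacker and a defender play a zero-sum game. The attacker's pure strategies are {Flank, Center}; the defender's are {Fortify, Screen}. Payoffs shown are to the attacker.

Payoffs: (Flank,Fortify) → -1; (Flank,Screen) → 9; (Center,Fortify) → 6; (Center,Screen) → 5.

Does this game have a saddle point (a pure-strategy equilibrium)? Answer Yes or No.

Row minima: Flank → -1, Center → 5; maximin = 5.
Column maxima: Fortify → 6, Screen → 9; minimax = 6.
5 ≠ 6, so no pure-strategy equilibrium exists.

No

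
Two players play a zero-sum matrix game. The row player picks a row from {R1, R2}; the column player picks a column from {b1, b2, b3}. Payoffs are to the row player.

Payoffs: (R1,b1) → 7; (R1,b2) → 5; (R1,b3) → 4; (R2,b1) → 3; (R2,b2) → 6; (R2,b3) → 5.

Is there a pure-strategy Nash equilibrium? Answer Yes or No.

No

Row minima: R1 → 4, R2 → 3; maximin = 4.
Column maxima: b1 → 7, b2 → 6, b3 → 5; minimax = 5.
4 ≠ 5, so no pure-strategy equilibrium exists.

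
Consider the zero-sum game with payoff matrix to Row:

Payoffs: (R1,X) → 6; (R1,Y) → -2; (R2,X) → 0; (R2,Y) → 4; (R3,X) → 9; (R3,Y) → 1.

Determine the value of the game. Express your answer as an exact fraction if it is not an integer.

3

Row minima: R1 → -2, R2 → 0, R3 → 1; maximin = 1.
Column maxima: X → 9, Y → 4; minimax = 4.
1 ≠ 4, so there is no saddle point; optimal play is mixed.
R1 is strictly dominated by R3, so Row never plays it.
On the remaining 2×2 (R2, R3 vs X, Y):
Let Row play R2 with probability p. Expected payoff against X: 0p + 9(1−p) = −9p + 9; against Y: 4p + 1(1−p) = 3p + 1.
Setting these equal: −9p + 9 = 3p + 1 ⇒ −12p = -8 ⇒ p = 2/3, and the value is (-9)·(2/3) + 9 = 3.
For Column: with q = P(X), equating R2's and R3's payoffs gives −4q + 4 = 8q + 1 ⇒ q = 1/4.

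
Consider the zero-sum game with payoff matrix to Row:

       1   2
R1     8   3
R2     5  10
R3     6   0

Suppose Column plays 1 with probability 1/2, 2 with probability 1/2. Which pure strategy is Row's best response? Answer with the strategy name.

Expected payoff of R1: (1/2)·8 + (1/2)·3 = 11/2.
Expected payoff of R2: (1/2)·5 + (1/2)·10 = 15/2.
Expected payoff of R3: (1/2)·6 + (1/2)·0 = 3.
The largest is 15/2, so Row's best response is R2.

R2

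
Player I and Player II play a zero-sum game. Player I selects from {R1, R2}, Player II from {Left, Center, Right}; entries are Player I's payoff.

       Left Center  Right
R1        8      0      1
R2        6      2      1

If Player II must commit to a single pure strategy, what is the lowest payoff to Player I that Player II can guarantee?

1

Column maxima: Left → 8, Center → 2, Right → 1.
The smallest of these is 1.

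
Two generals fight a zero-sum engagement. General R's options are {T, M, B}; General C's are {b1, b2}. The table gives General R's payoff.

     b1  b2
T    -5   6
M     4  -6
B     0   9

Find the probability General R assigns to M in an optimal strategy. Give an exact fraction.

9/19

Row minima: T → -5, M → -6, B → 0; maximin = 0.
Column maxima: b1 → 4, b2 → 9; minimax = 4.
0 ≠ 4, so there is no saddle point; optimal play is mixed.
T is strictly dominated by B, so General R never plays it.
On the remaining 2×2 (M, B vs b1, b2):
Let General R play M with probability p. Expected payoff against b1: 4p + 0(1−p) = 4p; against b2: (-6)p + 9(1−p) = −15p + 9.
Setting these equal: 4p = −15p + 9 ⇒ 19p = 9 ⇒ p = 9/19, and the value is (4)·(9/19) = 36/19.
For General C: with q = P(b1), equating M's and B's payoffs gives 10q − 6 = −9q + 9 ⇒ q = 15/19.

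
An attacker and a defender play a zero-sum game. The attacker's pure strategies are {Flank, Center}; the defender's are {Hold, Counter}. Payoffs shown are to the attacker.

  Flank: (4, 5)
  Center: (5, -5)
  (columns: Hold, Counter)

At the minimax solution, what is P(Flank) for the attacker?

10/11

Row minima: Flank → 4, Center → -5; maximin = 4.
Column maxima: Hold → 5, Counter → 5; minimax = 5.
4 ≠ 5, so there is no saddle point; optimal play is mixed.
Let the attacker play Flank with probability p. Expected payoff against Hold: 4p + 5(1−p) = −p + 5; against Counter: 5p + (-5)(1−p) = 10p − 5.
Setting these equal: −p + 5 = 10p − 5 ⇒ −11p = -10 ⇒ p = 10/11, and the value is (-1)·(10/11) + 5 = 45/11.
For the defender: with q = P(Hold), equating Flank's and Center's payoffs gives −q + 5 = 10q − 5 ⇒ q = 10/11.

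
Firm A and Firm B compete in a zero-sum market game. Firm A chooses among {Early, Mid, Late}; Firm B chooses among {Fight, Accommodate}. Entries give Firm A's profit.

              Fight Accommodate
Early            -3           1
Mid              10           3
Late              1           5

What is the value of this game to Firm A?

47/11

Row minima: Early → -3, Mid → 3, Late → 1; maximin = 3.
Column maxima: Fight → 10, Accommodate → 5; minimax = 5.
3 ≠ 5, so there is no saddle point; optimal play is mixed.
Early is strictly dominated by Mid, so Firm A never plays it.
On the remaining 2×2 (Mid, Late vs Fight, Accommodate):
Let Firm A play Mid with probability p. Expected payoff against Fight: 10p + 1(1−p) = 9p + 1; against Accommodate: 3p + 5(1−p) = −2p + 5.
Setting these equal: 9p + 1 = −2p + 5 ⇒ 11p = 4 ⇒ p = 4/11, and the value is (9)·(4/11) + 1 = 47/11.
For Firm B: with q = P(Fight), equating Mid's and Late's payoffs gives 7q + 3 = −4q + 5 ⇒ q = 2/11.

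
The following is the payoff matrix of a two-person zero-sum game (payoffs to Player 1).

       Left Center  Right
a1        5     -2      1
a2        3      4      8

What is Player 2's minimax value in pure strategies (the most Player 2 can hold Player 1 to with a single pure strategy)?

Column maxima: Left → 5, Center → 4, Right → 8.
The smallest of these is 4.

4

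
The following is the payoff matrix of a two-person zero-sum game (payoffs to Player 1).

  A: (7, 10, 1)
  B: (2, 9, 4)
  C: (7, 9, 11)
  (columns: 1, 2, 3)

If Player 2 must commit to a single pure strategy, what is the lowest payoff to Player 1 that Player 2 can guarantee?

7

Column maxima: 1 → 7, 2 → 10, 3 → 11.
The smallest of these is 7.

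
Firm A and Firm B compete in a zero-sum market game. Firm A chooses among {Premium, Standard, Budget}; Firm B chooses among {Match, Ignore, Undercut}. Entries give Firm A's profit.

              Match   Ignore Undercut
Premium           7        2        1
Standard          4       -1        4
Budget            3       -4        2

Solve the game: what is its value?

3/2

Row minima: Premium → 1, Standard → -1, Budget → -4; maximin = 1.
Column maxima: Match → 7, Ignore → 2, Undercut → 4; minimax = 2.
1 ≠ 2, so there is no saddle point; optimal play is mixed.
Budget is strictly dominated by Standard, so Firm A never plays it.
Match is strictly dominated by Ignore (it gives Firm A strictly more in every row), so Firm B never plays it.
On the remaining 2×2 (Premium, Standard vs Ignore, Undercut):
Let Firm A play Premium with probability p. Expected payoff against Ignore: 2p + (-1)(1−p) = 3p − 1; against Undercut: 1p + 4(1−p) = −3p + 4.
Setting these equal: 3p − 1 = −3p + 4 ⇒ 6p = 5 ⇒ p = 5/6, and the value is (3)·(5/6) − 1 = 3/2.
For Firm B: with q = P(Ignore), equating Premium's and Standard's payoffs gives q + 1 = −5q + 4 ⇒ q = 1/2.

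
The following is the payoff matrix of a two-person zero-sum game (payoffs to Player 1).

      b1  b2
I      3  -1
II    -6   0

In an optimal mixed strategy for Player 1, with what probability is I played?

3/5

Row minima: I → -1, II → -6; maximin = -1.
Column maxima: b1 → 3, b2 → 0; minimax = 0.
-1 ≠ 0, so there is no saddle point; optimal play is mixed.
Let Player 1 play I with probability p. Expected payoff against b1: 3p + (-6)(1−p) = 9p − 6; against b2: (-1)p + 0(1−p) = −p.
Setting these equal: 9p − 6 = −p ⇒ 10p = 6 ⇒ p = 3/5, and the value is (9)·(3/5) − 6 = -3/5.
For Player 2: with q = P(b1), equating I's and II's payoffs gives 4q − 1 = −6q ⇒ q = 1/10.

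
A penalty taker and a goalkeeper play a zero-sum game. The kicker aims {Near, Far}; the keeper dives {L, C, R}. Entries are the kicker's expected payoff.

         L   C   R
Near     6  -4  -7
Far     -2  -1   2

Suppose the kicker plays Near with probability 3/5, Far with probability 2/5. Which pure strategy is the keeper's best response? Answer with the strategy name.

R

If the keeper plays L, the kicker's expected payoff is (3/5)·6 + (2/5)·(-2) = 14/5.
If the keeper plays C, the kicker's expected payoff is (3/5)·(-4) + (2/5)·(-1) = -14/5.
If the keeper plays R, the kicker's expected payoff is (3/5)·(-7) + (2/5)·2 = -17/5.
The keeper minimizes the kicker's payoff; the smallest is -17/5, so the best response is R.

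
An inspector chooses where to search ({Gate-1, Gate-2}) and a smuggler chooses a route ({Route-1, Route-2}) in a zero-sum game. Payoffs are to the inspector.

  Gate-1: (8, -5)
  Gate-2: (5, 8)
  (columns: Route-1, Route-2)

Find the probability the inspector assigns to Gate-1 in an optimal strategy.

Row minima: Gate-1 → -5, Gate-2 → 5; maximin = 5.
Column maxima: Route-1 → 8, Route-2 → 8; minimax = 8.
5 ≠ 8, so there is no saddle point; optimal play is mixed.
Let the inspector play Gate-1 with probability p. Expected payoff against Route-1: 8p + 5(1−p) = 3p + 5; against Route-2: (-5)p + 8(1−p) = −13p + 8.
Setting these equal: 3p + 5 = −13p + 8 ⇒ 16p = 3 ⇒ p = 3/16, and the value is (3)·(3/16) + 5 = 89/16.
For the smuggler: with q = P(Route-1), equating Gate-1's and Gate-2's payoffs gives 13q − 5 = −3q + 8 ⇒ q = 13/16.

3/16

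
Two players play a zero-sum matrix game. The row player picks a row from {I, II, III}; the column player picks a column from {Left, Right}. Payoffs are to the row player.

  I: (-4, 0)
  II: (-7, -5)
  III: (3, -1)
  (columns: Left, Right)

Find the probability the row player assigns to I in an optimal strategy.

Row minima: I → -4, II → -7, III → -1; maximin = -1.
Column maxima: Left → 3, Right → 0; minimax = 0.
-1 ≠ 0, so there is no saddle point; optimal play is mixed.
II is strictly dominated by I, so the row player never plays it.
On the remaining 2×2 (I, III vs Left, Right):
Let the row player play I with probability p. Expected payoff against Left: (-4)p + 3(1−p) = −7p + 3; against Right: 0p + (-1)(1−p) = p − 1.
Setting these equal: −7p + 3 = p − 1 ⇒ −8p = -4 ⇒ p = 1/2, and the value is (-7)·(1/2) + 3 = -1/2.
For the column player: with q = P(Left), equating I's and III's payoffs gives −4q = 4q − 1 ⇒ q = 1/8.

1/2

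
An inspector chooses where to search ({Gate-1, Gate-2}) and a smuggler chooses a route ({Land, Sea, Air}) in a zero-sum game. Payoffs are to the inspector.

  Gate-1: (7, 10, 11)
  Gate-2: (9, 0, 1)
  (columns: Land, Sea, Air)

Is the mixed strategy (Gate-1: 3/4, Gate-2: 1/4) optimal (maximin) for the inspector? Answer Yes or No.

Yes

Against Land this mix gives (3/4)·7 + (1/4)·9 = 15/2.
Against Sea this mix gives (3/4)·10 + (1/4)·0 = 15/2.
Against Air this mix gives (3/4)·11 + (1/4)·1 = 17/2.
All of the smuggler's active replies (Land, Sea) yield 15/2, and no column does worse for the inspector. The mix makes the smuggler indifferent and guarantees 15/2, so it is optimal.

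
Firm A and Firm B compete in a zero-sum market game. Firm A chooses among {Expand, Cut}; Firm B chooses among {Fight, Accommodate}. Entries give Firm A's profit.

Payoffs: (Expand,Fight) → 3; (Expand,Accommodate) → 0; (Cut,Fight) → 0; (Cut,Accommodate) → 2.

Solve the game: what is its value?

Row minima: Expand → 0, Cut → 0; maximin = 0.
Column maxima: Fight → 3, Accommodate → 2; minimax = 2.
0 ≠ 2, so there is no saddle point; optimal play is mixed.
Let Firm A play Expand with probability p. Expected payoff against Fight: 3p + 0(1−p) = 3p; against Accommodate: 0p + 2(1−p) = −2p + 2.
Setting these equal: 3p = −2p + 2 ⇒ 5p = 2 ⇒ p = 2/5, and the value is (3)·(2/5) = 6/5.
For Firm B: with q = P(Fight), equating Expand's and Cut's payoffs gives 3q = −2q + 2 ⇒ q = 2/5.

6/5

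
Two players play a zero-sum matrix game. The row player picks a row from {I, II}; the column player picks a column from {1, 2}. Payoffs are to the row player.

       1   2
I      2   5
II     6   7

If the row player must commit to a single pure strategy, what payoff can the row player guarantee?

6

Row minima: I → 2, II → 6.
The best of these is 6.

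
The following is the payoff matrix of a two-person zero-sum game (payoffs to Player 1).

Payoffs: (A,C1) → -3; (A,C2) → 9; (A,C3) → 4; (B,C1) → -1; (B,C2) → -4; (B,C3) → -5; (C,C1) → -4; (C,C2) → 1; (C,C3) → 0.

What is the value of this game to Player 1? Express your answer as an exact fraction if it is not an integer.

-19/11

Row minima: A → -3, B → -5, C → -4; maximin = -3.
Column maxima: C1 → -1, C2 → 9, C3 → 4; minimax = -1.
-3 ≠ -1, so there is no saddle point; optimal play is mixed.
C is strictly dominated by A, so Player 1 never plays it.
C2 is strictly dominated by C3 (it gives Player 1 strictly more in every row), so Player 2 never plays it.
On the remaining 2×2 (A, B vs C1, C3):
Let Player 1 play A with probability p. Expected payoff against C1: (-3)p + (-1)(1−p) = −2p − 1; against C3: 4p + (-5)(1−p) = 9p − 5.
Setting these equal: −2p − 1 = 9p − 5 ⇒ −11p = -4 ⇒ p = 4/11, and the value is (-2)·(4/11) − 1 = -19/11.
For Player 2: with q = P(C1), equating A's and B's payoffs gives −7q + 4 = 4q − 5 ⇒ q = 9/11.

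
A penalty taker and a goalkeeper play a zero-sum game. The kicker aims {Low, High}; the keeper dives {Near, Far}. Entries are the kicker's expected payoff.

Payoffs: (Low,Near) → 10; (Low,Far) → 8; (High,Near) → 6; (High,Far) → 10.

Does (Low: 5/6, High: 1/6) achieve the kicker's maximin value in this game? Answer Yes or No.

No

Against Near this mix gives (5/6)·10 + (1/6)·6 = 28/3.
Against Far this mix gives (5/6)·8 + (1/6)·10 = 25/3.
The keeper will play Far, holding the kicker to 25/3. Shifting weight toward the row that does better against Far would raise this floor (the equalizing mix achieves 26/3 against both Far and Near), so the proposed strategy is not optimal.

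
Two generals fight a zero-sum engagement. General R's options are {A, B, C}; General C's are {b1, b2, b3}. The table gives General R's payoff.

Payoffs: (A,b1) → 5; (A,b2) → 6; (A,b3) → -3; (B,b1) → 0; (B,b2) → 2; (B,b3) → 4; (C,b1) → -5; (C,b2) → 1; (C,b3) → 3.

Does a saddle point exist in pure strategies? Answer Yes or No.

Row minima: A → -3, B → 0, C → -5; maximin = 0.
Column maxima: b1 → 5, b2 → 6, b3 → 4; minimax = 4.
0 ≠ 4, so no pure-strategy equilibrium exists.

No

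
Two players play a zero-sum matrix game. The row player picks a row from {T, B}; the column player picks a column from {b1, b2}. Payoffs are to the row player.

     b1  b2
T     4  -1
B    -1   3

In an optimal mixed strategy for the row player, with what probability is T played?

Row minima: T → -1, B → -1; maximin = -1.
Column maxima: b1 → 4, b2 → 3; minimax = 3.
-1 ≠ 3, so there is no saddle point; optimal play is mixed.
Let the row player play T with probability p. Expected payoff against b1: 4p + (-1)(1−p) = 5p − 1; against b2: (-1)p + 3(1−p) = −4p + 3.
Setting these equal: 5p − 1 = −4p + 3 ⇒ 9p = 4 ⇒ p = 4/9, and the value is (5)·(4/9) − 1 = 11/9.
For the column player: with q = P(b1), equating T's and B's payoffs gives 5q − 1 = −4q + 3 ⇒ q = 4/9.

4/9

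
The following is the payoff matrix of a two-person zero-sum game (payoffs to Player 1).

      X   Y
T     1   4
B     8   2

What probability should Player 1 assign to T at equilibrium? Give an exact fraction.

2/3

Row minima: T → 1, B → 2; maximin = 2.
Column maxima: X → 8, Y → 4; minimax = 4.
2 ≠ 4, so there is no saddle point; optimal play is mixed.
Let Player 1 play T with probability p. Expected payoff against X: 1p + 8(1−p) = −7p + 8; against Y: 4p + 2(1−p) = 2p + 2.
Setting these equal: −7p + 8 = 2p + 2 ⇒ −9p = -6 ⇒ p = 2/3, and the value is (-7)·(2/3) + 8 = 10/3.
For Player 2: with q = P(X), equating T's and B's payoffs gives −3q + 4 = 6q + 2 ⇒ q = 2/9.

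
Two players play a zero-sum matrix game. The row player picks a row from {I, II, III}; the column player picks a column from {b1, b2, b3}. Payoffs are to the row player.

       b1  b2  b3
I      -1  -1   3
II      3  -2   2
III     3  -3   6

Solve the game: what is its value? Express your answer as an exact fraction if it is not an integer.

Row minima: I → -1, II → -2, III → -3; maximin = -1.
Column maxima: b1 → 3, b2 → -1, b3 → 6; minimax = -1.
Since maximin = minimax = -1, there is a saddle point and the value is -1.

-1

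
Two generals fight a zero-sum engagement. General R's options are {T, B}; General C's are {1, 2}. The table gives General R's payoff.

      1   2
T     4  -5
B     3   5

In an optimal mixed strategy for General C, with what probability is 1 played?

Row minima: T → -5, B → 3; maximin = 3.
Column maxima: 1 → 4, 2 → 5; minimax = 4.
3 ≠ 4, so there is no saddle point; optimal play is mixed.
Let General R play T with probability p. Expected payoff against 1: 4p + 3(1−p) = p + 3; against 2: (-5)p + 5(1−p) = −10p + 5.
Setting these equal: p + 3 = −10p + 5 ⇒ 11p = 2 ⇒ p = 2/11, and the value is (1)·(2/11) + 3 = 35/11.
For General C: with q = P(1), equating T's and B's payoffs gives 9q − 5 = −2q + 5 ⇒ q = 10/11.

10/11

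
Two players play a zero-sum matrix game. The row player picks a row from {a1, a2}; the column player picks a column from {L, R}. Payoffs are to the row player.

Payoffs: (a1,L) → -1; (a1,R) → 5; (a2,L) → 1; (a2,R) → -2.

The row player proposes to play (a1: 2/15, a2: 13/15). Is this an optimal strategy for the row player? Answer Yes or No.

Against L this mix gives (2/15)·(-1) + (13/15)·1 = 11/15.
Against R this mix gives (2/15)·5 + (13/15)·(-2) = -16/15.
The column player will play R, holding the row player to -16/15. Shifting weight toward the row that does better against R would raise this floor (the equalizing mix achieves 1/3 against both R and L), so the proposed strategy is not optimal.

No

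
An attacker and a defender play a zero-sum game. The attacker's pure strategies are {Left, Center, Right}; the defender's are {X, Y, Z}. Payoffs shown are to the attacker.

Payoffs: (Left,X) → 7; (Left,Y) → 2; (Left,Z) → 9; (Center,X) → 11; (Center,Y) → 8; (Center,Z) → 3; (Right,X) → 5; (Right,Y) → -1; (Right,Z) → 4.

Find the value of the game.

11/2

Row minima: Left → 2, Center → 3, Right → -1; maximin = 3.
Column maxima: X → 11, Y → 8, Z → 9; minimax = 8.
3 ≠ 8, so there is no saddle point; optimal play is mixed.
Right is strictly dominated by Left, so the attacker never plays it.
X is strictly dominated by Y (it gives the attacker strictly more in every row), so the defender never plays it.
On the remaining 2×2 (Left, Center vs Y, Z):
Let the attacker play Left with probability p. Expected payoff against Y: 2p + 8(1−p) = −6p + 8; against Z: 9p + 3(1−p) = 6p + 3.
Setting these equal: −6p + 8 = 6p + 3 ⇒ −12p = -5 ⇒ p = 5/12, and the value is (-6)·(5/12) + 8 = 11/2.
For the defender: with q = P(Y), equating Left's and Center's payoffs gives −7q + 9 = 5q + 3 ⇒ q = 1/2.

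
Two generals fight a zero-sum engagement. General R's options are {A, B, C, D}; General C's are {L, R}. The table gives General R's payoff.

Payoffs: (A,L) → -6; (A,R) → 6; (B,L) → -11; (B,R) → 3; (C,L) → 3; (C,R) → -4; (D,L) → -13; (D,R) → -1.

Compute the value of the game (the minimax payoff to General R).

-6/19

Row minima: A → -6, B → -11, C → -4, D → -13; maximin = -4.
Column maxima: L → 3, R → 6; minimax = 3.
-4 ≠ 3, so there is no saddle point; optimal play is mixed.
B is strictly dominated by A, so General R never plays it.
D is strictly dominated by A, so General R never plays it.
On the remaining 2×2 (A, C vs L, R):
Let General R play A with probability p. Expected payoff against L: (-6)p + 3(1−p) = −9p + 3; against R: 6p + (-4)(1−p) = 10p − 4.
Setting these equal: −9p + 3 = 10p − 4 ⇒ −19p = -7 ⇒ p = 7/19, and the value is (-9)·(7/19) + 3 = -6/19.
For General C: with q = P(L), equating A's and C's payoffs gives −12q + 6 = 7q − 4 ⇒ q = 10/19.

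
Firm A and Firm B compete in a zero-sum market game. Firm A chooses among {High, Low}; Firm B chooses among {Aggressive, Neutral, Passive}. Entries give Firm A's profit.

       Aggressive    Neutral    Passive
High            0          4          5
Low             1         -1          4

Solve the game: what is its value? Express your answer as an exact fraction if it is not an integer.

2/3

Row minima: High → 0, Low → -1; maximin = 0.
Column maxima: Aggressive → 1, Neutral → 4, Passive → 5; minimax = 1.
0 ≠ 1, so there is no saddle point; optimal play is mixed.
Passive is strictly dominated by Aggressive (it gives Firm A strictly more in every row), so Firm B never plays it.
On the remaining 2×2 (High, Low vs Aggressive, Neutral):
Let Firm A play High with probability p. Expected payoff against Aggressive: 0p + 1(1−p) = −p + 1; against Neutral: 4p + (-1)(1−p) = 5p − 1.
Setting these equal: −p + 1 = 5p − 1 ⇒ −6p = -2 ⇒ p = 1/3, and the value is (-1)·(1/3) + 1 = 2/3.
For Firm B: with q = P(Aggressive), equating High's and Low's payoffs gives −4q + 4 = 2q − 1 ⇒ q = 5/6.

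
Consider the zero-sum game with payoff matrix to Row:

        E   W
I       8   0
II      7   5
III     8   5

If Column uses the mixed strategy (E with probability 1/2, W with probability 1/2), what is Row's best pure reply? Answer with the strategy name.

III

Expected payoff of I: (1/2)·8 + (1/2)·0 = 4.
Expected payoff of II: (1/2)·7 + (1/2)·5 = 6.
Expected payoff of III: (1/2)·8 + (1/2)·5 = 13/2.
The largest is 13/2, so Row's best response is III.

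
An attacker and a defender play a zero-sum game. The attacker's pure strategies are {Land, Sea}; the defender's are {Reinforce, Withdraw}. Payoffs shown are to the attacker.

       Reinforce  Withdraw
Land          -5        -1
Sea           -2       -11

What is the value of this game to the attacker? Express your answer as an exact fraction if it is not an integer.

Row minima: Land → -5, Sea → -11; maximin = -5.
Column maxima: Reinforce → -2, Withdraw → -1; minimax = -2.
-5 ≠ -2, so there is no saddle point; optimal play is mixed.
Let the attacker play Land with probability p. Expected payoff against Reinforce: (-5)p + (-2)(1−p) = −3p − 2; against Withdraw: (-1)p + (-11)(1−p) = 10p − 11.
Setting these equal: −3p − 2 = 10p − 11 ⇒ −13p = -9 ⇒ p = 9/13, and the value is (-3)·(9/13) − 2 = -53/13.
For the defender: with q = P(Reinforce), equating Land's and Sea's payoffs gives −4q − 1 = 9q − 11 ⇒ q = 10/13.

-53/13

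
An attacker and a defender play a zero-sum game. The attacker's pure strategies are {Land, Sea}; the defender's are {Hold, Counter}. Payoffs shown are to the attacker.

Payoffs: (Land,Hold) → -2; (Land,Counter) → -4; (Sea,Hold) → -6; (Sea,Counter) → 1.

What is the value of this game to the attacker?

Row minima: Land → -4, Sea → -6; maximin = -4.
Column maxima: Hold → -2, Counter → 1; minimax = -2.
-4 ≠ -2, so there is no saddle point; optimal play is mixed.
Let the attacker play Land with probability p. Expected payoff against Hold: (-2)p + (-6)(1−p) = 4p − 6; against Counter: (-4)p + 1(1−p) = −5p + 1.
Setting these equal: 4p − 6 = −5p + 1 ⇒ 9p = 7 ⇒ p = 7/9, and the value is (4)·(7/9) − 6 = -26/9.
For the defender: with q = P(Hold), equating Land's and Sea's payoffs gives 2q − 4 = −7q + 1 ⇒ q = 5/9.

-26/9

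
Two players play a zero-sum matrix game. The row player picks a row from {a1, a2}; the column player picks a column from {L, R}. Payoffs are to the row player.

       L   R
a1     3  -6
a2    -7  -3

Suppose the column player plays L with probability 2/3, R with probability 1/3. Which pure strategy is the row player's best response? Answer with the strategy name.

a1

Expected payoff of a1: (2/3)·3 + (1/3)·(-6) = 0.
Expected payoff of a2: (2/3)·(-7) + (1/3)·(-3) = -17/3.
The largest is 0, so the row player's best response is a1.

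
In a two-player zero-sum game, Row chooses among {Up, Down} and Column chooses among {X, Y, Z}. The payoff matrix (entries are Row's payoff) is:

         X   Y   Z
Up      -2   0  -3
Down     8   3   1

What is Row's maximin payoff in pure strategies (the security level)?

1

Row minima: Up → -3, Down → 1.
The best of these is 1.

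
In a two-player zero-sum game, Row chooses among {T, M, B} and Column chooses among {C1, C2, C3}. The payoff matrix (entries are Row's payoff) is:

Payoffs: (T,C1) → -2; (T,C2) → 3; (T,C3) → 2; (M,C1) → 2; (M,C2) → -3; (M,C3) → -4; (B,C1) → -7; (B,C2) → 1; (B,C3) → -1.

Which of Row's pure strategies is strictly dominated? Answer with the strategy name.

T gives a strictly higher payoff than B against every column: -2 > -7, 3 > 1, 2 > -1.
So B is strictly dominated and Row never plays it.

B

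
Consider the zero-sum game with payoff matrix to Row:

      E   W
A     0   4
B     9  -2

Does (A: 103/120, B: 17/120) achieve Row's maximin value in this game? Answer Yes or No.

No

Against E this mix gives (103/120)·0 + (17/120)·9 = 51/40.
Against W this mix gives (103/120)·4 + (17/120)·(-2) = 63/20.
Column will play E, holding Row to 51/40. Shifting weight toward the row that does better against E would raise this floor (the equalizing mix achieves 12/5 against both E and W), so the proposed strategy is not optimal.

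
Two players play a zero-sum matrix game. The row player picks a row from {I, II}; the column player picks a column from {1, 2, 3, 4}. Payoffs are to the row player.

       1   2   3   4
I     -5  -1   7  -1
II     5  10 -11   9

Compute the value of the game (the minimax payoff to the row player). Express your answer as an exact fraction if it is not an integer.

Row minima: I → -5, II → -11; maximin = -5.
Column maxima: 1 → 5, 2 → 10, 3 → 7, 4 → 9; minimax = 5.
-5 ≠ 5, so there is no saddle point; optimal play is mixed.
2 is strictly dominated by 1 (it gives the row player strictly more in every row), so the column player never plays it.
4 is strictly dominated by 1 (it gives the row player strictly more in every row), so the column player never plays it.
On the remaining 2×2 (I, II vs 1, 3):
Let the row player play I with probability p. Expected payoff against 1: (-5)p + 5(1−p) = −10p + 5; against 3: 7p + (-11)(1−p) = 18p − 11.
Setting these equal: −10p + 5 = 18p − 11 ⇒ −28p = -16 ⇒ p = 4/7, and the value is (-10)·(4/7) + 5 = -5/7.
For the column player: with q = P(1), equating I's and II's payoffs gives −12q + 7 = 16q − 11 ⇒ q = 9/14.

-5/7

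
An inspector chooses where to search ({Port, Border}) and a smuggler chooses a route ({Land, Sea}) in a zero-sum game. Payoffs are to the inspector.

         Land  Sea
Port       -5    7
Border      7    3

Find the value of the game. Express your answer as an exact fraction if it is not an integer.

Row minima: Port → -5, Border → 3; maximin = 3.
Column maxima: Land → 7, Sea → 7; minimax = 7.
3 ≠ 7, so there is no saddle point; optimal play is mixed.
Let the inspector play Port with probability p. Expected payoff against Land: (-5)p + 7(1−p) = −12p + 7; against Sea: 7p + 3(1−p) = 4p + 3.
Setting these equal: −12p + 7 = 4p + 3 ⇒ −16p = -4 ⇒ p = 1/4, and the value is (-12)·(1/4) + 7 = 4.
For the smuggler: with q = P(Land), equating Port's and Border's payoffs gives −12q + 7 = 4q + 3 ⇒ q = 1/4.

4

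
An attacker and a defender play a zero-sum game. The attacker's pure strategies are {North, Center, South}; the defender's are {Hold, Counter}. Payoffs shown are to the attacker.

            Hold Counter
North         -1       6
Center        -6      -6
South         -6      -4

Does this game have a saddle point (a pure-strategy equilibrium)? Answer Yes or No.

Yes

Row minima: North → -1, Center → -6, South → -6; maximin = -1.
Column maxima: Hold → -1, Counter → 6; minimax = -1.
maximin = minimax = -1, so a saddle point exists.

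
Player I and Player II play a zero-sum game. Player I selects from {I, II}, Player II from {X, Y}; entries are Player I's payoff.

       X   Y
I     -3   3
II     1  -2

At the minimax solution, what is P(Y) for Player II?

Row minima: I → -3, II → -2; maximin = -2.
Column maxima: X → 1, Y → 3; minimax = 1.
-2 ≠ 1, so there is no saddle point; optimal play is mixed.
Let Player I play I with probability p. Expected payoff against X: (-3)p + 1(1−p) = −4p + 1; against Y: 3p + (-2)(1−p) = 5p − 2.
Setting these equal: −4p + 1 = 5p − 2 ⇒ −9p = -3 ⇒ p = 1/3, and the value is (-4)·(1/3) + 1 = -1/3.
For Player II: with q = P(X), equating I's and II's payoffs gives −6q + 3 = 3q − 2 ⇒ q = 5/9.

4/9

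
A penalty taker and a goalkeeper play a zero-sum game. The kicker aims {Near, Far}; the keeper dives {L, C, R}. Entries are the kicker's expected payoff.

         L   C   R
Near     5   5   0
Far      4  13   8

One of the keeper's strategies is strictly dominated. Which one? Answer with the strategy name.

C

R holds the kicker's payoff strictly below C in every row: 0 < 5, 8 < 13.
So C is strictly dominated for the keeper.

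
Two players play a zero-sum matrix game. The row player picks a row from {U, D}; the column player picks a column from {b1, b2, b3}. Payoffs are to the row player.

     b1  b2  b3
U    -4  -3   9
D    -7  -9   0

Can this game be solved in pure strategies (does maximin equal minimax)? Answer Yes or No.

Yes

Row minima: U → -4, D → -9; maximin = -4.
Column maxima: b1 → -4, b2 → -3, b3 → 9; minimax = -4.
maximin = minimax = -4, so a saddle point exists.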